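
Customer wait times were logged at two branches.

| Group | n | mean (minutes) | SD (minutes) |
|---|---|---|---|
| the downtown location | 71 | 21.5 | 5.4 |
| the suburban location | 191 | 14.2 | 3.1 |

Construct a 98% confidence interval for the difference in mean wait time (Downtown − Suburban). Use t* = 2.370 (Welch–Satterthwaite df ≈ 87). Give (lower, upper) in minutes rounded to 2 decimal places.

(5.69, 8.91)

Per-group SEs: s₁/√n₁ = 5.4/√71 = 0.6409, s₂/√n₂ = 3.1/√191 = 0.2243.
Unpooled SE of the difference: √(0.41075281 + 0.05031049) = 0.6790.
Margin of error = t* · SE = 2.370 × 0.6790 = 1.6092.
x̄₁ − x̄₂ = 21.5 − 14.2 = 7.3000.
CI: 7.3000 ± 1.6092 = (5.69, 8.91).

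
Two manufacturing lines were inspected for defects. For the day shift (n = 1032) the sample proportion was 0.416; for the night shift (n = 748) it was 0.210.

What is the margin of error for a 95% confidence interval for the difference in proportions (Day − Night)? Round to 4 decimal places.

The two standard errors are √(0.4160×0.5840/1032) = 0.01534 and √(0.2100×0.7900/748) = 0.01489.
Because the samples are independent, SE_diff = √(0.01534² + 0.01489²) = 0.02138.
Using z* = 1.960 for 95%, ME = 1.960 × 0.02138 = 0.04190.

0.0419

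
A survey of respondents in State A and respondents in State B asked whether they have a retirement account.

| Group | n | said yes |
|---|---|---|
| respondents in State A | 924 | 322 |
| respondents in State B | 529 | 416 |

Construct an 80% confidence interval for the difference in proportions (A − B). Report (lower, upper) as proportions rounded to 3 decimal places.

(-0.468, -0.407)

First, p̂₁ = 322/924 = 0.3485; p̂₂ = 416/529 = 0.7864.
The two standard errors are √(0.3485×0.6515/924) = 0.01568 and √(0.7864×0.2136/529) = 0.01782.
Because the samples are independent, SE_diff = √(0.01568² + 0.01782²) = 0.02374.
Using z* = 1.282 for 80%, ME = 1.282 × 0.02374 = 0.03043.
p̂₁ − p̂₂ = -0.4379; interval -0.4379 ± 0.03043 gives (-0.468, -0.407).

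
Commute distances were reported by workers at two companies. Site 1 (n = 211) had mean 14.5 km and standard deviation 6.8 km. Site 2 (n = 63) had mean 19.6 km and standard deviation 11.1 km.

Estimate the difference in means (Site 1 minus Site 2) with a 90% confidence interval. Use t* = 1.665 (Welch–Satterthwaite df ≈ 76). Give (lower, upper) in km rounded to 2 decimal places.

(-7.56, -2.64)

Per-group SEs: s₁/√n₁ = 6.8/√211 = 0.4681, s₂/√n₂ = 11.1/√63 = 1.3985.
Unpooled SE of the difference: √(0.21911761 + 1.95580225) = 1.4748.
Margin of error = t* · SE = 1.665 × 1.4748 = 2.4555.
x̄₁ − x̄₂ = 14.5 − 19.6 = -5.1000.
CI: -5.1000 ± 2.4555 = (-7.56, -2.64).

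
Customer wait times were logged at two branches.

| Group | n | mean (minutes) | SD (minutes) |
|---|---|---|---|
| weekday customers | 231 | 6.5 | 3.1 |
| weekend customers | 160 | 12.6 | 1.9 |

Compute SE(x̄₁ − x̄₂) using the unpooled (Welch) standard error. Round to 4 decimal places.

SE₁ = s₁/√n₁ = 3.1/√231 = 0.2040; SE₂ = 1.9/√160 = 0.1502.
Independent samples, unequal variances: SE_diff = √(SE₁² + SE₂²) = √(0.041616 + 0.02256004) = 0.2533.

0.2533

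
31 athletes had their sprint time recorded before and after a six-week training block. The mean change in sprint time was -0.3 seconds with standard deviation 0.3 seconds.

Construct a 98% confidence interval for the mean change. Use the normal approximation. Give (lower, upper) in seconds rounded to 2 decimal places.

Paired design: SE = s_d/√n = 0.3/√31 = 0.0539.
z* = 2.326; margin of error = 2.326 × 0.0539 = 0.1254.
-0.3 ± 0.1254 → (-0.43, -0.17).

(-0.43, -0.17)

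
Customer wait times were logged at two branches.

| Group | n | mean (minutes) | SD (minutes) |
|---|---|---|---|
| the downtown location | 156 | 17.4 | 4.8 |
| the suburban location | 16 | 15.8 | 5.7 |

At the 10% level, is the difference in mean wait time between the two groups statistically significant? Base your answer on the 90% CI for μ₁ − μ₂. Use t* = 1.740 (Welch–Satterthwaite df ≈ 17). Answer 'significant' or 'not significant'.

Standard errors of each mean: 4.8/√156 = 0.3843 and 5.7/√16 = 1.4250.
SE(x̄₁ − x̄₂) = √(0.3843² + 1.4250²) = 1.4759 for independent samples with unequal variances.
With t* = 1.740, the margin is 1.740 × 1.4759 = 2.5681.
x̄₁ − x̄₂ = 17.4 − 15.8 = 1.6000; the interval is 1.6000 ± 2.5681 = (-0.9681, 4.1681).
The interval (-0.9681, 4.1681) contains 0, so the difference is not significant.

not significant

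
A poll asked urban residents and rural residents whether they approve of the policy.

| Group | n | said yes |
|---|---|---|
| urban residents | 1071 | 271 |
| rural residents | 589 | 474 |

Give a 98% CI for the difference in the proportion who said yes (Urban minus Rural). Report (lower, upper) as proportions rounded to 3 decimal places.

Sample proportions: 271/1071 = 0.2530, 474/589 = 0.8048.
Each SE is √(p̂(1−p̂)/n): √(0.2530·0.7470/1071) = 0.01328 and √(0.8048·0.1952/589) = 0.01633.
SE(p̂₁ − p̂₂) = √(SE₁² + SE₂²) = √(0.0001763584 + 0.0002666689) = 0.02105, since the two samples are independent.
At 98% confidence z* = 2.326; margin = 2.326 × 0.02105 = 0.04896.
The difference is 0.2530 − 0.8048 = -0.5518, so the interval is -0.5518 ± 0.04896 = (-0.601, -0.503).

(-0.601, -0.503)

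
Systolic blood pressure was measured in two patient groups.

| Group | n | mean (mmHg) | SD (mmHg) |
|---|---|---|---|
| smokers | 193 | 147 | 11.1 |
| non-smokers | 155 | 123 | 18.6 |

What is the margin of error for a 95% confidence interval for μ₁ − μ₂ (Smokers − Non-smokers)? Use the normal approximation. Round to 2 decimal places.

SE₁ = s₁/√n₁ = 11.1/√193 = 0.7990; SE₂ = 18.6/√155 = 1.4940.
Independent samples, unequal variances: SE_diff = √(SE₁² + SE₂²) = √(0.638401 + 2.232036) = 1.6942.
z* = 1.960, so margin of error = 1.960 × 1.6942 = 3.3206.

3.32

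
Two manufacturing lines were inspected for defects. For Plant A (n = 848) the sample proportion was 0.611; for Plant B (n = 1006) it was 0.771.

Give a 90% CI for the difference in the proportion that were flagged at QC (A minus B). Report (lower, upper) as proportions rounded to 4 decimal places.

(-0.1951, -0.1249)

Each SE is √(p̂(1−p̂)/n): √(0.6110·0.3890/848) = 0.01674 and √(0.7710·0.2290/1006) = 0.01325.
SE(p̂₁ − p̂₂) = √(SE₁² + SE₂²) = √(0.0002802276 + 0.0001755625) = 0.02135, since the two samples are independent.
At 90% confidence z* = 1.645; margin = 1.645 × 0.02135 = 0.03512.
The difference is 0.6110 − 0.7710 = -0.1600, so the interval is -0.1600 ± 0.03512 = (-0.1951, -0.1249).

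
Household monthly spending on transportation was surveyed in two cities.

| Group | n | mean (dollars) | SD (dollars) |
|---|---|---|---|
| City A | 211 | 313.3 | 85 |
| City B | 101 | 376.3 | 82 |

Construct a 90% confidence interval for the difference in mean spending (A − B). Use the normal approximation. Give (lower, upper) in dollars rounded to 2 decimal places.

Standard errors of each mean: 85/√211 = 5.8516 and 82/√101 = 8.1593.
SE(x̄₁ − x̄₂) = √(5.8516² + 8.1593²) = 10.0407 for independent samples with unequal variances.
With z* = 1.645, the margin is 1.645 × 10.0407 = 16.5170.
x̄₁ − x̄₂ = 313.3 − 376.3 = -63.0000; the interval is -63.0000 ± 16.5170 = (-79.52, -46.48).

(-79.52, -46.48)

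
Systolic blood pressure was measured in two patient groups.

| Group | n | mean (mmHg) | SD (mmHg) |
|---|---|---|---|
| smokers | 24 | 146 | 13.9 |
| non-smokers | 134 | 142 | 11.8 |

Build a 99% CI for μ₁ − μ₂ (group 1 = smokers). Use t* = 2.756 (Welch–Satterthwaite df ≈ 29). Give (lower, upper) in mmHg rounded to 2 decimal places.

Per-group SEs: s₁/√n₁ = 13.9/√24 = 2.8373, s₂/√n₂ = 11.8/√134 = 1.0194.
Unpooled SE of the difference: √(8.05027129 + 1.03917636) = 3.0149.
Margin of error = t* · SE = 2.756 × 3.0149 = 8.3091.
x̄₁ − x̄₂ = 146 − 142 = 4.0000.
CI: 4.0000 ± 8.3091 = (-4.31, 12.31).

(-4.31, 12.31)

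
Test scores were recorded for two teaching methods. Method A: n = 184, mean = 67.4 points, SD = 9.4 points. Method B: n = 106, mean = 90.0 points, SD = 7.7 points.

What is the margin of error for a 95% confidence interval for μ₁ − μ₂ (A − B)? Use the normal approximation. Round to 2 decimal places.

Standard errors of each mean: 9.4/√184 = 0.6930 and 7.7/√106 = 0.7479.
SE(x̄₁ − x̄₂) = √(0.6930² + 0.7479²) = 1.0196 for independent samples with unequal variances.
With z* = 1.960, the margin is 1.960 × 1.0196 = 1.9984.

2.00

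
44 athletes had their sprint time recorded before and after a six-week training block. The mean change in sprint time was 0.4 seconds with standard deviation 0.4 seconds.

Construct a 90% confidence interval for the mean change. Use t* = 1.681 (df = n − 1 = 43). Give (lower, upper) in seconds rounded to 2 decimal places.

(0.30, 0.50)

Paired design: SE = s_d/√n = 0.4/√44 = 0.0603.
t* = 1.681; margin of error = 1.681 × 0.0603 = 0.1014.
0.4 ± 0.1014 → (0.30, 0.50).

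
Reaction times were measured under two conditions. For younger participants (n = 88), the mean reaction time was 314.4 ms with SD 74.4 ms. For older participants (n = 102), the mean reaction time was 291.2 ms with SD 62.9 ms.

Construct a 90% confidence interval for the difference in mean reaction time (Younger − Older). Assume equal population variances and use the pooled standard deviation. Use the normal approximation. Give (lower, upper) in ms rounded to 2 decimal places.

(6.81, 39.59)

Pooled variance s_p² = [87·74.4² + 101·62.9²] / (88+102−2) = 4687.0943, so s_p = 68.4624.
SE_diff = s_p·√(1/n₁ + 1/n₂) = 68.4624·√(1/88 + 1/102) = 9.9606.
z* = 1.645; margin = 1.645 × 9.9606 = 16.3852.
Difference = 314.4 − 291.2 = 23.2000.
23.2000 ± 16.3852 → (6.81, 39.59).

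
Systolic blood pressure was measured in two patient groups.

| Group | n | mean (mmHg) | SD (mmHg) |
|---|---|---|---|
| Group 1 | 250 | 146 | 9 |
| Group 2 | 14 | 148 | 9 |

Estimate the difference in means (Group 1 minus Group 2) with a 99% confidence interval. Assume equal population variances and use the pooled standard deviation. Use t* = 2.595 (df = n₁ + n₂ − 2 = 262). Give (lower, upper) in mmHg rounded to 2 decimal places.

Pooled variance s_p² = [249·9² + 13·9²] / (250+14−2) = 81.0000, so s_p = 9.0000.
SE_diff = s_p·√(1/n₁ + 1/n₂) = 9.0000·√(1/250 + 1/14) = 2.4718.
t* = 2.595; margin = 2.595 × 2.4718 = 6.4143.
Difference = 146 − 148 = -2.0000.
-2.0000 ± 6.4143 → (-8.41, 4.41).

(-8.41, 4.41)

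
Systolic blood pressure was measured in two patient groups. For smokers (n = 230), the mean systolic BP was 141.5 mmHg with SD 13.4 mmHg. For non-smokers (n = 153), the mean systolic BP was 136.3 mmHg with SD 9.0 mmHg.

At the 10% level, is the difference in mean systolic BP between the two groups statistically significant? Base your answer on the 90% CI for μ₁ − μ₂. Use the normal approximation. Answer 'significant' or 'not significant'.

significant

SE₁ = s₁/√n₁ = 13.4/√230 = 0.8836; SE₂ = 9.0/√153 = 0.7276.
Independent samples, unequal variances: SE_diff = √(SE₁² + SE₂²) = √(0.78074896 + 0.52940176) = 1.1446.
z* = 1.645, so margin of error = 1.645 × 1.1446 = 1.8829.
Difference in means = 141.5 − 136.3 = 5.2000.
5.2000 ± 1.8829 → (3.3171, 7.0829).
The interval (3.3171, 7.0829) does not contain 0, so the difference is significant.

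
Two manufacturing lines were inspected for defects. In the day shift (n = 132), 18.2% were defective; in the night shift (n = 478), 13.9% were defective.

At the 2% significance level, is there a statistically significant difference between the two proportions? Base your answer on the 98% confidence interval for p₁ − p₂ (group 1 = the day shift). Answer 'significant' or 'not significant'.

SE₁ = √(p̂₁(1−p̂₁)/n₁) = √(0.1820·0.8180/132) = 0.03358; SE₂ = √(0.1390·0.8610/478) = 0.01582.
Independent samples: SE of the difference = √(SE₁² + SE₂²) = √(0.0011276164 + 0.0002502724) = 0.03712.
z* for 98% confidence is 2.326, so the margin of error is 2.326 × 0.03712 = 0.08634.
Point estimate p̂₁ − p̂₂ = 0.1820 − 0.1390 = 0.0430.
0.0430 ± 0.08634 → (-0.04334, 0.12934).
The interval (-0.04334, 0.12934) contains 0, so the difference is not significant.

not significant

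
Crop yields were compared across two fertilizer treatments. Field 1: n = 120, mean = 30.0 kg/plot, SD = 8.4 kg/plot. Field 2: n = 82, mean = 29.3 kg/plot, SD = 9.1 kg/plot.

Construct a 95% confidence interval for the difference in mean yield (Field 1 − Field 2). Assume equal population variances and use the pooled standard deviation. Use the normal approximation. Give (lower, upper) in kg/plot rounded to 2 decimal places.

s_p = √[((n₁−1)s₁² + (n₂−1)s₂²)/(n₁+n₂−2)] = √[(119·8.4² + 81·9.1²)/200] = 8.6903.
SE = 8.6903·√(1/120 + 1/82) = 1.2451.
With z* = 1.960, margin = 1.960 × 1.2451 = 2.4404.
x̄₁ − x̄₂ = 30.0 − 29.3 = 0.7000; interval 0.7000 ± 2.4404 = (-1.74, 3.14).

(-1.74, 3.14)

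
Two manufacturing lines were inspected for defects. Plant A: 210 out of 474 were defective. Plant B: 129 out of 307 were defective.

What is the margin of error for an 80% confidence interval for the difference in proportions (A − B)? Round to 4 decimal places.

0.0465

First, p̂₁ = 210/474 = 0.4430; p̂₂ = 129/307 = 0.4202.
The two standard errors are √(0.4430×0.5570/474) = 0.02282 and √(0.4202×0.5798/307) = 0.02817.
Because the samples are independent, SE_diff = √(0.02282² + 0.02817²) = 0.03625.
Using z* = 1.282 for 80%, ME = 1.282 × 0.03625 = 0.04647.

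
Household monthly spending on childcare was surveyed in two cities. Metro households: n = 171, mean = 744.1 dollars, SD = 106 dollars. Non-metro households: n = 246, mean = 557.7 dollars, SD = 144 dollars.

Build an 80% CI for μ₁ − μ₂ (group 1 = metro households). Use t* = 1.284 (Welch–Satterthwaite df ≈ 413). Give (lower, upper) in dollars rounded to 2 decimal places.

(170.67, 202.13)

Standard errors of each mean: 106/√171 = 8.1060 and 144/√246 = 9.1811.
SE(x̄₁ − x̄₂) = √(8.1060² + 9.1811²) = 12.2474 for independent samples with unequal variances.
With t* = 1.284, the margin is 1.284 × 12.2474 = 15.7257.
x̄₁ − x̄₂ = 744.1 − 557.7 = 186.4000; the interval is 186.4000 ± 15.7257 = (170.67, 202.13).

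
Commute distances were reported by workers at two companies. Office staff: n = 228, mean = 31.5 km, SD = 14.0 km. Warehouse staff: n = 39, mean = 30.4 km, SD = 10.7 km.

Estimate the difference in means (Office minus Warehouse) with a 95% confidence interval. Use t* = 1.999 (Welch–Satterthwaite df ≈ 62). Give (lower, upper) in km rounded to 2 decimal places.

Standard errors of each mean: 14.0/√228 = 0.9272 and 10.7/√39 = 1.7134.
SE(x̄₁ − x̄₂) = √(0.9272² + 1.7134²) = 1.9482 for independent samples with unequal variances.
With t* = 1.999, the margin is 1.999 × 1.9482 = 3.8945.
x̄₁ − x̄₂ = 31.5 − 30.4 = 1.1000; the interval is 1.1000 ± 3.8945 = (-2.79, 4.99).

(-2.79, 4.99)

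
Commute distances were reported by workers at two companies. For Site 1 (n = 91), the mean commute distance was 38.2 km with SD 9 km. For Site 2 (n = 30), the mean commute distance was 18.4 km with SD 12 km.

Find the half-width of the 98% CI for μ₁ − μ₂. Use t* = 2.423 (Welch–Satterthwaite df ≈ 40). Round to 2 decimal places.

SE₁ = s₁/√n₁ = 9/√91 = 0.9435; SE₂ = 12/√30 = 2.1909.
Independent samples, unequal variances: SE_diff = √(SE₁² + SE₂²) = √(0.89019225 + 4.80004281) = 2.3854.
t* = 2.423, so margin of error = 2.423 × 2.3854 = 5.7798.

5.78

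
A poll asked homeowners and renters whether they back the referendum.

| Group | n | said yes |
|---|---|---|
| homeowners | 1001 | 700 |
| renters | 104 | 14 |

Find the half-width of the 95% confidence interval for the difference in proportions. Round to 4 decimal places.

Sample proportions: 700/1001 = 0.6993, 14/104 = 0.1346.
Each SE is √(p̂(1−p̂)/n): √(0.6993·0.3007/1001) = 0.01449 and √(0.1346·0.8654/104) = 0.03347.
SE(p̂₁ − p̂₂) = √(SE₁² + SE₂²) = √(0.0002099601 + 0.0011202409) = 0.03647, since the two samples are independent.
At 95% confidence z* = 1.960; margin = 1.960 × 0.03647 = 0.07148.

0.0715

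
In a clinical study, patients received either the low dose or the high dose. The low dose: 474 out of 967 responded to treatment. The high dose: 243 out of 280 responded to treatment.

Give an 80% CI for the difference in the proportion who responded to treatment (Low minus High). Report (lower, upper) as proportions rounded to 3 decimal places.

(-0.411, -0.345)

p̂₁ = 474/967 = 0.4902 and p̂₂ = 243/280 = 0.8679.
SE₁ = √(p̂₁(1−p̂₁)/n₁) = √(0.4902·0.5098/967) = 0.01608; SE₂ = √(0.8679·0.1321/280) = 0.02024.
Independent samples: SE of the difference = √(SE₁² + SE₂²) = √(0.0002585664 + 0.0004096576) = 0.02585.
z* for 80% confidence is 1.282, so the margin of error is 1.282 × 0.02585 = 0.03314.
Point estimate p̂₁ − p̂₂ = 0.4902 − 0.8679 = -0.3777.
-0.3777 ± 0.03314 → (-0.411, -0.345).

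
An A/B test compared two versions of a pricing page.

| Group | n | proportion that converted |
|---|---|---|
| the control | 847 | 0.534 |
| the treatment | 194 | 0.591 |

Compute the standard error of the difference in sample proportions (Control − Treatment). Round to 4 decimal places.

0.0392

SE₁ = √(p̂₁(1−p̂₁)/n₁) = √(0.5340·0.4660/847) = 0.01714; SE₂ = √(0.5910·0.4090/194) = 0.03530.
Independent samples: SE of the difference = √(SE₁² + SE₂²) = √(0.0002937796 + 0.00124609) = 0.03924.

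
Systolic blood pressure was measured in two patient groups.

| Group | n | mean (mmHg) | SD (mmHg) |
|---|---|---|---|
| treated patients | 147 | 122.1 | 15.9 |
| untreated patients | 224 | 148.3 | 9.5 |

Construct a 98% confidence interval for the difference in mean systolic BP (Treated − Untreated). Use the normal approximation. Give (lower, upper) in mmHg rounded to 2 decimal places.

(-29.59, -22.81)

SE₁ = s₁/√n₁ = 15.9/√147 = 1.3114; SE₂ = 9.5/√224 = 0.6347.
Independent samples, unequal variances: SE_diff = √(SE₁² + SE₂²) = √(1.71976996 + 0.40284409) = 1.4569.
z* = 2.326, so margin of error = 2.326 × 1.4569 = 3.3887.
Difference in means = 122.1 − 148.3 = -26.2000.
-26.2000 ± 3.3887 → (-29.59, -22.81).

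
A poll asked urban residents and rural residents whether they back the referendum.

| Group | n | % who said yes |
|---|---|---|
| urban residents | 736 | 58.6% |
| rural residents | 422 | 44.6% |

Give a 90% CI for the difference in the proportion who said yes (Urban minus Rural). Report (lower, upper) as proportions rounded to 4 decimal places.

Each SE is √(p̂(1−p̂)/n): √(0.5860·0.4140/736) = 0.01816 and √(0.4460·0.5540/422) = 0.02420.
SE(p̂₁ − p̂₂) = √(SE₁² + SE₂²) = √(0.0003297856 + 0.00058564) = 0.03026, since the two samples are independent.
At 90% confidence z* = 1.645; margin = 1.645 × 0.03026 = 0.04978.
The difference is 0.5860 − 0.4460 = 0.1400, so the interval is 0.1400 ± 0.04978 = (0.0902, 0.1898).

(0.0902, 0.1898)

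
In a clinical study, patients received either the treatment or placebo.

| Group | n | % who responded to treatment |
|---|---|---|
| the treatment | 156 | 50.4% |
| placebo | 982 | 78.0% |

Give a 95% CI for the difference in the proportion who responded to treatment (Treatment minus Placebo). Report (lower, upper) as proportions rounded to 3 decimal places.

(-0.359, -0.193)

SE₁ = √(p̂₁(1−p̂₁)/n₁) = √(0.5040·0.4960/156) = 0.04003; SE₂ = √(0.7800·0.2200/982) = 0.01322.
Independent samples: SE of the difference = √(SE₁² + SE₂²) = √(0.0016024009 + 0.0001747684) = 0.04216.
z* for 95% confidence is 1.960, so the margin of error is 1.960 × 0.04216 = 0.08263.
Point estimate p̂₁ − p̂₂ = 0.5040 − 0.7800 = -0.2760.
-0.2760 ± 0.08263 → (-0.359, -0.193).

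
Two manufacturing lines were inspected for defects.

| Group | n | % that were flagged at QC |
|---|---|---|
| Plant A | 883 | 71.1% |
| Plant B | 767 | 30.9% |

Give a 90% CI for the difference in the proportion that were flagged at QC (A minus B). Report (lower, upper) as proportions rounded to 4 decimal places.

SE₁ = √(p̂₁(1−p̂₁)/n₁) = √(0.7110·0.2890/883) = 0.01525; SE₂ = √(0.3090·0.6910/767) = 0.01668.
Independent samples: SE of the difference = √(SE₁² + SE₂²) = √(0.0002325625 + 0.0002782224) = 0.02260.
z* for 90% confidence is 1.645, so the margin of error is 1.645 × 0.02260 = 0.03718.
Point estimate p̂₁ − p̂₂ = 0.7110 − 0.3090 = 0.4020.
0.4020 ± 0.03718 → (0.3648, 0.4392).

(0.3648, 0.4392)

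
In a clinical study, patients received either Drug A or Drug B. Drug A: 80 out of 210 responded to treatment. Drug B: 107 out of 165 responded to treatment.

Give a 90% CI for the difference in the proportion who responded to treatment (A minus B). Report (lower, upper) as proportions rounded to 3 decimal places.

First, p̂₁ = 80/210 = 0.3810; p̂₂ = 107/165 = 0.6485.
The two standard errors are √(0.3810×0.6190/210) = 0.03351 and √(0.6485×0.3515/165) = 0.03717.
Because the samples are independent, SE_diff = √(0.03351² + 0.03717²) = 0.05005.
Using z* = 1.645 for 90%, ME = 1.645 × 0.05005 = 0.08233.
p̂₁ − p̂₂ = -0.2675; interval -0.2675 ± 0.08233 gives (-0.350, -0.185).

(-0.350, -0.185)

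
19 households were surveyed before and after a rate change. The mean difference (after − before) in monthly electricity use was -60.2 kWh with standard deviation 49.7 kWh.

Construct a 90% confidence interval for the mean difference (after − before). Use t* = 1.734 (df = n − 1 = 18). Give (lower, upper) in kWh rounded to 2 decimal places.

(-79.97, -40.43)

Paired design: SE = s_d/√n = 49.7/√19 = 11.4020.
t* = 1.734; margin of error = 1.734 × 11.4020 = 19.7711.
-60.2 ± 19.7711 → (-79.97, -40.43).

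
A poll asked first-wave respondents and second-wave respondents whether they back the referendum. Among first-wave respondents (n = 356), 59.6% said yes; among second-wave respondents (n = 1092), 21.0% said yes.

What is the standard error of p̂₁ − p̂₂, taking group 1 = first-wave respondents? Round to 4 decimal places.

0.0288

Each SE is √(p̂(1−p̂)/n): √(0.5960·0.4040/356) = 0.02601 and √(0.2100·0.7900/1092) = 0.01233.
SE(p̂₁ − p̂₂) = √(SE₁² + SE₂²) = √(0.0006765201 + 0.0001520289) = 0.02878, since the two samples are independent.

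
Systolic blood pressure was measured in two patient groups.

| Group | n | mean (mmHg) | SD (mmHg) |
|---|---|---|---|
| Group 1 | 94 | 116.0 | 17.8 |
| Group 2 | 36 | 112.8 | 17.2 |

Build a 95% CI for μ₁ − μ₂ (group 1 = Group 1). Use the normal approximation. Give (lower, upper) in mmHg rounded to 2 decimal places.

Standard errors of each mean: 17.8/√94 = 1.8359 and 17.2/√36 = 2.8667.
SE(x̄₁ − x̄₂) = √(1.8359² + 2.8667²) = 3.4042 for independent samples with unequal variances.
With z* = 1.960, the margin is 1.960 × 3.4042 = 6.6722.
x̄₁ − x̄₂ = 116.0 − 112.8 = 3.2000; the interval is 3.2000 ± 6.6722 = (-3.47, 9.87).

(-3.47, 9.87)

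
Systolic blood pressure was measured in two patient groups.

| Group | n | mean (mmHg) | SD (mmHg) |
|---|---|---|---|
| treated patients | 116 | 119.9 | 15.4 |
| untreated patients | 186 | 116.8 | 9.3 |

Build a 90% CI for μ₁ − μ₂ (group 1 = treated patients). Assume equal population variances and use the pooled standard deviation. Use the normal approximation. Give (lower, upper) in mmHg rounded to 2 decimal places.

(0.76, 5.44)

s_p = √[((n₁−1)s₁² + (n₂−1)s₂²)/(n₁+n₂−2)] = √[(115·15.4² + 185·9.3²)/300] = 12.0103.
SE = 12.0103·√(1/116 + 1/186) = 1.4209.
With z* = 1.645, margin = 1.645 × 1.4209 = 2.3374.
x̄₁ − x̄₂ = 119.9 − 116.8 = 3.1000; interval 3.1000 ± 2.3374 = (0.76, 5.44).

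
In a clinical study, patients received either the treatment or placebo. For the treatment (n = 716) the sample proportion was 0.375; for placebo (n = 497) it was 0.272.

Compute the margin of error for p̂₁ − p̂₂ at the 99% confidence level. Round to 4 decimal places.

0.0694

The two standard errors are √(0.3750×0.6250/716) = 0.01809 and √(0.2720×0.7280/497) = 0.01996.
Because the samples are independent, SE_diff = √(0.01809² + 0.01996²) = 0.02694.
Using z* = 2.576 for 99%, ME = 2.576 × 0.02694 = 0.06940.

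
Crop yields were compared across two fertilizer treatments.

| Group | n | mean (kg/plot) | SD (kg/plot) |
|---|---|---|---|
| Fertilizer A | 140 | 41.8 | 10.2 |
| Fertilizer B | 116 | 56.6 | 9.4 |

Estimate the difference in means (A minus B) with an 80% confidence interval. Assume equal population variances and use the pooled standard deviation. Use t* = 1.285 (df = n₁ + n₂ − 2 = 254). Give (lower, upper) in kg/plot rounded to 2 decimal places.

s_p = √[((n₁−1)s₁² + (n₂−1)s₂²)/(n₁+n₂−2)] = √[(139·10.2² + 115·9.4²)/254] = 9.8459.
SE = 9.8459·√(1/140 + 1/116) = 1.2362.
With t* = 1.285, margin = 1.285 × 1.2362 = 1.5885.
x̄₁ − x̄₂ = 41.8 − 56.6 = -14.8000; interval -14.8000 ± 1.5885 = (-16.39, -13.21).

(-16.39, -13.21)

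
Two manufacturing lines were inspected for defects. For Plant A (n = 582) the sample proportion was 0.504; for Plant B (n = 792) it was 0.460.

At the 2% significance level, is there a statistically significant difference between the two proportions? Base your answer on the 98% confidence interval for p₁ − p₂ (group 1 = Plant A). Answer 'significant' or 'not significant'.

not significant

Each SE is √(p̂(1−p̂)/n): √(0.5040·0.4960/582) = 0.02073 and √(0.4600·0.5400/792) = 0.01771.
SE(p̂₁ − p̂₂) = √(SE₁² + SE₂²) = √(0.0004297329 + 0.0003136441) = 0.02726, since the two samples are independent.
At 98% confidence z* = 2.326; margin = 2.326 × 0.02726 = 0.06341.
The difference is 0.5040 − 0.4600 = 0.0440, so the interval is 0.0440 ± 0.06341 = (-0.01941, 0.10741).
The interval (-0.01941, 0.10741) contains 0, so the difference is not significant.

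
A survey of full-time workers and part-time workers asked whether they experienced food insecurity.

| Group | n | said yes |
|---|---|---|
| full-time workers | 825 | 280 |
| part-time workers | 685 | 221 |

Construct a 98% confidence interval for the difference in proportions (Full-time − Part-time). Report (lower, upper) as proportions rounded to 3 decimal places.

p̂₁ = 280/825 = 0.3394 and p̂₂ = 221/685 = 0.3226.
SE₁ = √(p̂₁(1−p̂₁)/n₁) = √(0.3394·0.6606/825) = 0.01649; SE₂ = √(0.3226·0.6774/685) = 0.01786.
Independent samples: SE of the difference = √(SE₁² + SE₂²) = √(0.0002719201 + 0.0003189796) = 0.02431.
z* for 98% confidence is 2.326, so the margin of error is 2.326 × 0.02431 = 0.05655.
Point estimate p̂₁ − p̂₂ = 0.3394 − 0.3226 = 0.0168.
0.0168 ± 0.05655 → (-0.040, 0.073).

(-0.040, 0.073)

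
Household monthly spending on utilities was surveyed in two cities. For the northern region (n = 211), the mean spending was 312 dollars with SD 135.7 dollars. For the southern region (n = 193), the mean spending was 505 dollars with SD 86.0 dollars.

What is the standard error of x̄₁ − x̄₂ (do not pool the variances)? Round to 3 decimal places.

Standard errors of each mean: 135.7/√211 = 9.3420 and 86.0/√193 = 6.1904.
SE(x̄₁ − x̄₂) = √(9.3420² + 6.1904²) = 11.2069 for independent samples with unequal variances.

11.207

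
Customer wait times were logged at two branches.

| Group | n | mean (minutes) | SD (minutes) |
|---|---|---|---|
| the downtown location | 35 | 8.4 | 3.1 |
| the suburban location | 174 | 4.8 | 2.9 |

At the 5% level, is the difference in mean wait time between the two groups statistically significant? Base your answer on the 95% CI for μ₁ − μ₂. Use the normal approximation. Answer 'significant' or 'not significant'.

Standard errors of each mean: 3.1/√35 = 0.5240 and 2.9/√174 = 0.2198.
SE(x̄₁ − x̄₂) = √(0.5240² + 0.2198²) = 0.5682 for independent samples with unequal variances.
With z* = 1.960, the margin is 1.960 × 0.5682 = 1.1137.
x̄₁ − x̄₂ = 8.4 − 4.8 = 3.6000; the interval is 3.6000 ± 1.1137 = (2.4863, 4.7137).
The interval (2.4863, 4.7137) does not contain 0, so the difference is significant.

significant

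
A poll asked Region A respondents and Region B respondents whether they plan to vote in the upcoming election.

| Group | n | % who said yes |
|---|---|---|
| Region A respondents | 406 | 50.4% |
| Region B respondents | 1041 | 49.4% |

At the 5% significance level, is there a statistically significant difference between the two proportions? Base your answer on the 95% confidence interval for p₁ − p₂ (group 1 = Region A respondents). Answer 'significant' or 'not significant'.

not significant

The two standard errors are √(0.5040×0.4960/406) = 0.02481 and √(0.4940×0.5060/1041) = 0.01550.
Because the samples are independent, SE_diff = √(0.02481² + 0.01550²) = 0.02925.
Using z* = 1.960 for 95%, ME = 1.960 × 0.02925 = 0.05733.
p̂₁ − p̂₂ = 0.0100; interval 0.0100 ± 0.05733 gives (-0.04733, 0.06733).
The interval (-0.04733, 0.06733) contains 0, so the difference is not significant.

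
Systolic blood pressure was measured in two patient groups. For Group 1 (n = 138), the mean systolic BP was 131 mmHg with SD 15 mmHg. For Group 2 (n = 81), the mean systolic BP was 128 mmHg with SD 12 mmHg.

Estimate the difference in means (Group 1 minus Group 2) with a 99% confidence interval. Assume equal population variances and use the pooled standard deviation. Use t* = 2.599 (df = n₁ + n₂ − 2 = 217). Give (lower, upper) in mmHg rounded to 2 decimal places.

s_p = √[((n₁−1)s₁² + (n₂−1)s₂²)/(n₁+n₂−2)] = √[(137·15² + 80·12²)/217] = 13.9692.
SE = 13.9692·√(1/138 + 1/81) = 1.9553.
With t* = 2.599, margin = 2.599 × 1.9553 = 5.0818.
x̄₁ − x̄₂ = 131 − 128 = 3.0000; interval 3.0000 ± 5.0818 = (-2.08, 8.08).

(-2.08, 8.08)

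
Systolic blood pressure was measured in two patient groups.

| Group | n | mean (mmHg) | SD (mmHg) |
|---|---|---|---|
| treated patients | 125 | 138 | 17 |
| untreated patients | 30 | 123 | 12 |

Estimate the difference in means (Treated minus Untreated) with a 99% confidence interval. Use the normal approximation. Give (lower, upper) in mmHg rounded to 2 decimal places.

(8.13, 21.87)

SE₁ = s₁/√n₁ = 17/√125 = 1.5205; SE₂ = 12/√30 = 2.1909.
Independent samples, unequal variances: SE_diff = √(SE₁² + SE₂²) = √(2.31192025 + 4.80004281) = 2.6668.
z* = 2.576, so margin of error = 2.576 × 2.6668 = 6.8697.
Difference in means = 138 − 123 = 15.0000.
15.0000 ± 6.8697 → (8.13, 21.87).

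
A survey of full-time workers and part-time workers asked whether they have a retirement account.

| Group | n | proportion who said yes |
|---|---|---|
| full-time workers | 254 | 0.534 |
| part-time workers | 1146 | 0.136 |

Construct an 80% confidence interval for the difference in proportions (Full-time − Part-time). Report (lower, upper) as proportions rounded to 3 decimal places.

The two standard errors are √(0.5340×0.4660/254) = 0.03130 and √(0.1360×0.8640/1146) = 0.01013.
Because the samples are independent, SE_diff = √(0.03130² + 0.01013²) = 0.03290.
Using z* = 1.282 for 80%, ME = 1.282 × 0.03290 = 0.04218.
p̂₁ − p̂₂ = 0.3980; interval 0.3980 ± 0.04218 gives (0.356, 0.440).

(0.356, 0.440)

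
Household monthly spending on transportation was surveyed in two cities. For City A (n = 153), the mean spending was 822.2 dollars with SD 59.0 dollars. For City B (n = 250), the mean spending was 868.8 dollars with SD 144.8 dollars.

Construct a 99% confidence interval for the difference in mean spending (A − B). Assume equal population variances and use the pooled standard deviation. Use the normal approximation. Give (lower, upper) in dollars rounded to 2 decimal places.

(-78.26, -14.94)

s_p = √[((n₁−1)s₁² + (n₂−1)s₂²)/(n₁+n₂−2)] = √[(152·59.0² + 249·144.8²)/401] = 119.7452.
SE = 119.7452·√(1/153 + 1/250) = 12.2912.
With z* = 2.576, margin = 2.576 × 12.2912 = 31.6621.
x̄₁ − x̄₂ = 822.2 − 868.8 = -46.6000; interval -46.6000 ± 31.6621 = (-78.26, -14.94).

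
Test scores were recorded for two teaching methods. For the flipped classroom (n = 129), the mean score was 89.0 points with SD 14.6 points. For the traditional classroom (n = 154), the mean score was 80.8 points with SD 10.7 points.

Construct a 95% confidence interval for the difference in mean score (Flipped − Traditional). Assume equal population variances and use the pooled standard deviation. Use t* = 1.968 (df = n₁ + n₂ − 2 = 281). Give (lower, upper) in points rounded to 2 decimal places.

(5.23, 11.17)

Pooled variance s_p² = [128·14.6² + 153·10.7²] / (129+154−2) = 159.4358, so s_p = 12.6268.
SE_diff = s_p·√(1/n₁ + 1/n₂) = 12.6268·√(1/129 + 1/154) = 1.5071.
t* = 1.968; margin = 1.968 × 1.5071 = 2.9660.
Difference = 89.0 − 80.8 = 8.2000.
8.2000 ± 2.9660 → (5.23, 11.17).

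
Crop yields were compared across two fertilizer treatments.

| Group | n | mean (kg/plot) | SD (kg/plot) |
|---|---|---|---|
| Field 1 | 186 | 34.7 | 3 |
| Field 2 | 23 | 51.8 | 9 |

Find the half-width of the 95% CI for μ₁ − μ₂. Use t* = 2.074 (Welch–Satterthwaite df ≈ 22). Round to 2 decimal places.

3.92

Per-group SEs: s₁/√n₁ = 3/√186 = 0.2200, s₂/√n₂ = 9/√23 = 1.8766.
Unpooled SE of the difference: √(0.0484 + 3.52162756) = 1.8895.
Margin of error = t* · SE = 2.074 × 1.8895 = 3.9188.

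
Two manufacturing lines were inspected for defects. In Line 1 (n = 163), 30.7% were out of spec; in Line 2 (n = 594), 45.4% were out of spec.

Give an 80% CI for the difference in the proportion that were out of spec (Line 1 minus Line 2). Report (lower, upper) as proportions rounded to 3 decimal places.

SE₁ = √(p̂₁(1−p̂₁)/n₁) = √(0.3070·0.6930/163) = 0.03613; SE₂ = √(0.4540·0.5460/594) = 0.02043.
Independent samples: SE of the difference = √(SE₁² + SE₂²) = √(0.0013053769 + 0.0004173849) = 0.04151.
z* for 80% confidence is 1.282, so the margin of error is 1.282 × 0.04151 = 0.05322.
Point estimate p̂₁ − p̂₂ = 0.3070 − 0.4540 = -0.1470.
-0.1470 ± 0.05322 → (-0.200, -0.094).

(-0.200, -0.094)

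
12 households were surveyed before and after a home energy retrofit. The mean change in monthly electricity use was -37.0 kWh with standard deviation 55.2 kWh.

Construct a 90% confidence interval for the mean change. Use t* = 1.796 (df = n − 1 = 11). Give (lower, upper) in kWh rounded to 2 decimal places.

(-65.62, -8.38)

This is a matched-pairs design, so SE = s_d/√n = 55.2/√12 = 15.9349.
Margin = 1.796 × 15.9349 = 28.6191; the interval is -37.0 ± 28.6191 = (-65.62, -8.38).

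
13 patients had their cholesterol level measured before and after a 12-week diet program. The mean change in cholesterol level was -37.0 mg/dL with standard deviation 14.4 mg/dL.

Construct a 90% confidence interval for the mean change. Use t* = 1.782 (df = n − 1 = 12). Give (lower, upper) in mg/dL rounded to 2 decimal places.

(-44.12, -29.88)

Paired design: SE = s_d/√n = 14.4/√13 = 3.9938.
t* = 1.782; margin of error = 1.782 × 3.9938 = 7.1170.
-37.0 ± 7.1170 → (-44.12, -29.88).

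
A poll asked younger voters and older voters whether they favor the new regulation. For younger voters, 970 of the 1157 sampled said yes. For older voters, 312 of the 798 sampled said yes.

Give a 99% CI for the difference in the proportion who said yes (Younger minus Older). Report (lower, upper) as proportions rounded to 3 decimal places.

p̂₁ = 970/1157 = 0.8384 and p̂₂ = 312/798 = 0.3910.
SE₁ = √(p̂₁(1−p̂₁)/n₁) = √(0.8384·0.1616/1157) = 0.01082; SE₂ = √(0.3910·0.6090/798) = 0.01727.
Independent samples: SE of the difference = √(SE₁² + SE₂²) = √(0.0001170724 + 0.0002982529) = 0.02038.
z* for 99% confidence is 2.576, so the margin of error is 2.576 × 0.02038 = 0.05250.
Point estimate p̂₁ − p̂₂ = 0.8384 − 0.3910 = 0.4474.
0.4474 ± 0.05250 → (0.395, 0.500).

(0.395, 0.500)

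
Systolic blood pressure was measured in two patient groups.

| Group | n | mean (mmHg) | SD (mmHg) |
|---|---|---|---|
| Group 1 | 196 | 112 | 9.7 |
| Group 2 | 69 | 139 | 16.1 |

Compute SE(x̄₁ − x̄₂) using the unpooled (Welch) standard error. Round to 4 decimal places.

2.0583

Standard errors of each mean: 9.7/√196 = 0.6929 and 16.1/√69 = 1.9382.
SE(x̄₁ − x̄₂) = √(0.6929² + 1.9382²) = 2.0583 for independent samples with unequal variances.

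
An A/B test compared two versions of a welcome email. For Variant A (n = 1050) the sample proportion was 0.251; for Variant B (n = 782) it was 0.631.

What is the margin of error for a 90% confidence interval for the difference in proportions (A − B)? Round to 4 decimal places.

SE₁ = √(p̂₁(1−p̂₁)/n₁) = √(0.2510·0.7490/1050) = 0.01338; SE₂ = √(0.6310·0.3690/782) = 0.01726.
Independent samples: SE of the difference = √(SE₁² + SE₂²) = √(0.0001790244 + 0.0002979076) = 0.02184.
z* for 90% confidence is 1.645, so the margin of error is 1.645 × 0.02184 = 0.03593.

0.0359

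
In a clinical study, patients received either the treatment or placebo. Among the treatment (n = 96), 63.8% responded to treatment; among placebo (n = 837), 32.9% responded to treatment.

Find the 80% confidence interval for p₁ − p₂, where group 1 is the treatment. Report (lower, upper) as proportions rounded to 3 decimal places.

Each SE is √(p̂(1−p̂)/n): √(0.6380·0.3620/96) = 0.04905 and √(0.3290·0.6710/837) = 0.01624.
SE(p̂₁ − p̂₂) = √(SE₁² + SE₂²) = √(0.0024059025 + 0.0002637376) = 0.05167, since the two samples are independent.
At 80% confidence z* = 1.282; margin = 1.282 × 0.05167 = 0.06624.
The difference is 0.6380 − 0.3290 = 0.3090, so the interval is 0.3090 ± 0.06624 = (0.243, 0.375).

(0.243, 0.375)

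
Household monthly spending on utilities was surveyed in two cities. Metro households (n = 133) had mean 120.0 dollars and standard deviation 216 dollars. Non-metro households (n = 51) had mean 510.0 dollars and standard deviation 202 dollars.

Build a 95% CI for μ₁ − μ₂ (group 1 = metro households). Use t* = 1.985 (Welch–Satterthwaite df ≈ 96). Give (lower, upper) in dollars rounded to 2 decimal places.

SE₁ = s₁/√n₁ = 216/√133 = 18.7296; SE₂ = 202/√51 = 28.2857.
Independent samples, unequal variances: SE_diff = √(SE₁² + SE₂²) = √(350.79791616 + 800.08082449) = 33.9246.
t* = 1.985, so margin of error = 1.985 × 33.9246 = 67.3403.
Difference in means = 120.0 − 510.0 = -390.0000.
-390.0000 ± 67.3403 → (-457.34, -322.66).

(-457.34, -322.66)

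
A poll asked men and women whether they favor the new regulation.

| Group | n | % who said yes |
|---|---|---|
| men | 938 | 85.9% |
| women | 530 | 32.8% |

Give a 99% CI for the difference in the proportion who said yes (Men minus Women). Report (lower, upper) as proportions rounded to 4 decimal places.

(0.4709, 0.5911)

The two standard errors are √(0.8590×0.1410/938) = 0.01136 and √(0.3280×0.6720/530) = 0.02039.
Because the samples are independent, SE_diff = √(0.01136² + 0.02039²) = 0.02334.
Using z* = 2.576 for 99%, ME = 2.576 × 0.02334 = 0.06012.
p̂₁ − p̂₂ = 0.5310; interval 0.5310 ± 0.06012 gives (0.4709, 0.5911).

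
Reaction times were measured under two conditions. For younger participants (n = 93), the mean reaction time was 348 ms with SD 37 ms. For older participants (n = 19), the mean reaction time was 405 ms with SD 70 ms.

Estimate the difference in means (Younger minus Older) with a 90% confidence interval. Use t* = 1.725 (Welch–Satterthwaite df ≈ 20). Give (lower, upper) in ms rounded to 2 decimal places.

(-85.48, -28.52)

SE₁ = s₁/√n₁ = 37/√93 = 3.8367; SE₂ = 70/√19 = 16.0591.
Independent samples, unequal variances: SE_diff = √(SE₁² + SE₂²) = √(14.72026689 + 257.89469281) = 16.5111.
t* = 1.725, so margin of error = 1.725 × 16.5111 = 28.4816.
Difference in means = 348 − 405 = -57.0000.
-57.0000 ± 28.4816 → (-85.48, -28.52).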